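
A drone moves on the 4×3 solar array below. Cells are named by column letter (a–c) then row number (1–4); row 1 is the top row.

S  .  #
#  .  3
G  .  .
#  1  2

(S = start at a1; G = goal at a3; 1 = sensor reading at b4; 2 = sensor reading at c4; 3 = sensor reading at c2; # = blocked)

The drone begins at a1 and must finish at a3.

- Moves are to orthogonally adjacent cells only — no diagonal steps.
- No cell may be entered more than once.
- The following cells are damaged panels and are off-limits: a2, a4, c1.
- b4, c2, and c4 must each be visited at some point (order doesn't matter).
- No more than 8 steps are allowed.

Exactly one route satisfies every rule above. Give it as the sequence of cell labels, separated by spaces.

Any route must reach b4, c2, and c4 and still end at a3 within 8 moves, so the order of the required stops is forced.
Route from a1: right 1 to b1, down 1 to b2, right 1 to c2, down 2 to c4, left 1 to b4, up 1 to b3, left 1 to a3 — 8 moves in all.
Check: all required cells visited; 8 ≤ 8 moves.

a1 b1 b2 c2 c3 c4 b4 b3 a3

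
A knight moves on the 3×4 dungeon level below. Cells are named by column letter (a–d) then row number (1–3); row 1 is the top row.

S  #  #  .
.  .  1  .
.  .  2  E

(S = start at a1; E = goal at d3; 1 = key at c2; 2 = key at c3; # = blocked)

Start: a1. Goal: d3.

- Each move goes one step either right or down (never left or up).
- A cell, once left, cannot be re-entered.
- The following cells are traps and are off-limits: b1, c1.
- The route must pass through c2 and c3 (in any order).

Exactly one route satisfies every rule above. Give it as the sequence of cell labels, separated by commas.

a1, a2, b2, c2, c3, d3

Moves only go right or down, so the column and row indices never decrease.
Route from a1: down to a2, 2× right (reaching c2), down to c3, right to d3 — 5 moves in all.
Check: all required cells visited.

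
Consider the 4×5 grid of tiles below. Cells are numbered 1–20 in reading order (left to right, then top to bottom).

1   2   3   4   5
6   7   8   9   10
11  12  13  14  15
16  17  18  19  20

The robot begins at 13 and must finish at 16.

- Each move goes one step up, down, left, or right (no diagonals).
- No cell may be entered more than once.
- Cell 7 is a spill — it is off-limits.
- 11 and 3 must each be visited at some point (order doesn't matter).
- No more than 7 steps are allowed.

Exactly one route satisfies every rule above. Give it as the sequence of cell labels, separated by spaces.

The 7-move cap with required stops at 11, 3 leaves no slack for detours.
Route from 13: 2× up (reaching 3), 2× left (reaching 1), 3× down (reaching 16) — 7 moves in all.
Check: all required cells visited; 7 ≤ 7 moves.

13 8 3 2 1 6 11 16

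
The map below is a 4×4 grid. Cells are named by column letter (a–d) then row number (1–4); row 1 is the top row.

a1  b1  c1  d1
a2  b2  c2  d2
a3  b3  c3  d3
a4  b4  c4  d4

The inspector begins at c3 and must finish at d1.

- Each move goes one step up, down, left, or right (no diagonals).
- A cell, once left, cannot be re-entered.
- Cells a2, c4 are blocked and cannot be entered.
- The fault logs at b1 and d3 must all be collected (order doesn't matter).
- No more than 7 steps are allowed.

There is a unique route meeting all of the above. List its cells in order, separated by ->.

The 7-move cap with required stops at b1, d3 leaves no slack for detours.
Route from c3: right to d3, up to d2, 2× left (reaching b2), up to b1, 2× right (reaching d1) — 7 moves in all.
Check: all required cells visited; 7 ≤ 7 moves.

c3 -> d3 -> d2 -> c2 -> b2 -> b1 -> c1 -> d1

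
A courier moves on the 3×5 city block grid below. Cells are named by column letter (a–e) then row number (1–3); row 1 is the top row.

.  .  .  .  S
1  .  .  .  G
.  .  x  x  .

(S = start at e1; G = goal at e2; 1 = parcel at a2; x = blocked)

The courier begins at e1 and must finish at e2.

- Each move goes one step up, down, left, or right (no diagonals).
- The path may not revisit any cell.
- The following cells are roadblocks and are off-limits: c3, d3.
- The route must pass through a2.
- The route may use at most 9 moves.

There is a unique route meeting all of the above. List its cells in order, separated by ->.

Any route must reach a2 and still end at e2 within 9 moves, so the order of the required stops is forced.
Route from e1: left 4 to a1, down 1 to a2, right 4 to e2 — 9 moves in all.
Check: all required cells visited; 9 ≤ 9 moves.

e1 -> d1 -> c1 -> b1 -> a1 -> a2 -> b2 -> c2 -> d2 -> e2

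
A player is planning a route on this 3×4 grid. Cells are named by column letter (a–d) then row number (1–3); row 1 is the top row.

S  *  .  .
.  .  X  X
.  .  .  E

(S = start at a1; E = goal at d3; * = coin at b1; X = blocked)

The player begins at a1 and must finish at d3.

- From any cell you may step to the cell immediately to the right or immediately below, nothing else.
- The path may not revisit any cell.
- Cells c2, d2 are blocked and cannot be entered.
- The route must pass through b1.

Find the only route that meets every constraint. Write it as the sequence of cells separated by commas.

a1, b1, b2, b3, c3, d3

Moves only go right or down, so the column and row indices never decrease.
Route from a1: right 1 to b1, down 2 to b3, right 2 to d3 — 5 moves in all.
Check: all required cells visited.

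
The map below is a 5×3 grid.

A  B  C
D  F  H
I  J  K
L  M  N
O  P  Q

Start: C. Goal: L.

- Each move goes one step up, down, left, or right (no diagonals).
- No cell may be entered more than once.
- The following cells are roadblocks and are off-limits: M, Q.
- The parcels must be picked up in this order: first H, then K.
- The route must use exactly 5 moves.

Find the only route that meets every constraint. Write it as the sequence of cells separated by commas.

The waypoints must appear in the order H, K, with no cell reused.
Route from C: 2× down (reaching K), 2× left (reaching I), down to L — 5 moves in all.
Check: order respected (H at step 1, K at step 2); 5 moves as required.

C, H, K, J, I, L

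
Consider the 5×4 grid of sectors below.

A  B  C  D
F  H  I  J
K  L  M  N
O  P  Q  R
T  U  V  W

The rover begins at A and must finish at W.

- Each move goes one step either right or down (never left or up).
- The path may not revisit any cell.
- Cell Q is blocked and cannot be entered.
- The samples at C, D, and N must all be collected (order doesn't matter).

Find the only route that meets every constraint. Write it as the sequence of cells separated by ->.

A -> B -> C -> D -> J -> N -> R -> W

Moves only go right or down, so the column and row indices never decrease.
Route from A: 3× right (reaching D), 4× down (reaching W) — 7 moves in all.
Check: all required cells visited.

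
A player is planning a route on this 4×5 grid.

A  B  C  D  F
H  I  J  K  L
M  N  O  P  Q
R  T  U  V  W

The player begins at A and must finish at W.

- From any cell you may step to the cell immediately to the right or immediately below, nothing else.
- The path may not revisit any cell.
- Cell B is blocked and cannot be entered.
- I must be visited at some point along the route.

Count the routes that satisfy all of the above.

10

A right/down-only route from A to W makes exactly 3 down-moves and 4 right-moves in some order.
With no other constraints that would be C(7,3) = 35 routes.
Split at I and multiply the segment counts (each segment already excludes blocked cells): A→I: 1; I→W: 10; product = 10.
That gives 10 routes.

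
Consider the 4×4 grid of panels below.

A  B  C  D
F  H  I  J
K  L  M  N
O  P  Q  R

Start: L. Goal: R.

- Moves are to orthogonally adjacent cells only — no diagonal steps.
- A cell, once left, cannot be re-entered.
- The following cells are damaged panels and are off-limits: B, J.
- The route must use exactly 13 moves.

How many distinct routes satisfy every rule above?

0

Need simple routes of exactly 13 moves from L to R (Manhattan distance 3, so 5 moves are spent on a detour and 5 undoing it).
No route satisfies every constraint, so the count is 0.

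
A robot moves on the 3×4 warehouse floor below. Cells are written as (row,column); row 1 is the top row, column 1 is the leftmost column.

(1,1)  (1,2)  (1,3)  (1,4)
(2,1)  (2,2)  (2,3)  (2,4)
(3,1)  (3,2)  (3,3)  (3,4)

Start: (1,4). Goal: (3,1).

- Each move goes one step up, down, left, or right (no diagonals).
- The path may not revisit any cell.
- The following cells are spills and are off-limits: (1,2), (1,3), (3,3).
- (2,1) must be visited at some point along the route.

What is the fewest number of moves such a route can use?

5

Any route passes through (2,1) somewhere between (1,4) and (3,1). Summing Manhattan distances along the two legs ((1,4) → (2,1) → (3,1)) gives a lower bound of 4 + 1 = 5 moves.
A route of 5 moves achieves this: (1,4) → (2,4) → (2,3) → (2,2) → (2,1) → (3,1).
Since 5 matches the lower bound, it is optimal.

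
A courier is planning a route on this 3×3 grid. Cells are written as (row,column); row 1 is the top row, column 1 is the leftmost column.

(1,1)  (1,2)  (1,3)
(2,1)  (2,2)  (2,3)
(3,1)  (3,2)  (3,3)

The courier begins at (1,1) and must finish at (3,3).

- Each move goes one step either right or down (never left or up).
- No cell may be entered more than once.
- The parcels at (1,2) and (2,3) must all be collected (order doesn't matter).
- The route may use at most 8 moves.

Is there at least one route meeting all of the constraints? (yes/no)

yes

One route that works: (1,1) → (1,2) → (2,2) → (2,3) → (3,3).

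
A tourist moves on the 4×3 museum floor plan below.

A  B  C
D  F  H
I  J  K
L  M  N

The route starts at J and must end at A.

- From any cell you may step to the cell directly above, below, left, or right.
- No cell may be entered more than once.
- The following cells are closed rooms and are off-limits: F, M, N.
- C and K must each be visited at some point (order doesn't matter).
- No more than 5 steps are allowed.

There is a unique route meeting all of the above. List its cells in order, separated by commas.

The 5-move cap with required stops at C, K leaves no slack for detours.
Route from J: right 1 to K, up 2 to C, left 2 to A — 5 moves in all.
Check: all required cells visited; 5 ≤ 5 moves.

J, K, H, C, B, A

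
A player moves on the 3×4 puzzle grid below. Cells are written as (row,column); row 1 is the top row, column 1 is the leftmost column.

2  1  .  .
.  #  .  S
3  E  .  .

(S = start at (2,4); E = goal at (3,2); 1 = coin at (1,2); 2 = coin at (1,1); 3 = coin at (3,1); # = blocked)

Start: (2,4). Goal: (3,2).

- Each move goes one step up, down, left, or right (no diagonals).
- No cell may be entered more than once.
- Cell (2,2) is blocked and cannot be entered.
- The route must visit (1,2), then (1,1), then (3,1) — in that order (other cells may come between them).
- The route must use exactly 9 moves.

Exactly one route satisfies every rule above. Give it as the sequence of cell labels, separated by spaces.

(2,4) (3,4) (3,3) (2,3) (1,3) (1,2) (1,1) (2,1) (3,1) (3,2)

The waypoints must appear in the order (1,2), (1,1), (3,1), with no cell reused.
Route from (2,4): down 1 to (3,4), left 1 to (3,3), up 2 to (1,3), left 2 to (1,1), down 2 to (3,1), right 1 to (3,2) — 9 moves in all.
Check: order respected (1 at step 5, 2 at step 6, 3 at step 8); 9 moves as required.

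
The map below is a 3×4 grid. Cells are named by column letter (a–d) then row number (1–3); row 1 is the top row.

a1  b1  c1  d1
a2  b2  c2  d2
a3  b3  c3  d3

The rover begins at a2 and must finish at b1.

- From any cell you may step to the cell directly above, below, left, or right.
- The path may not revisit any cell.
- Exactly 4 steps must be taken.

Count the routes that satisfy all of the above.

Need simple routes of exactly 4 moves from a2 to b1 (Manhattan distance 2, so 1 moves are spent on a detour and 1 undoing it).
Enumerating: a2 a3 b3 b2 b1 | a2 b2 c2 c1 b1.
That gives 2 routes.

2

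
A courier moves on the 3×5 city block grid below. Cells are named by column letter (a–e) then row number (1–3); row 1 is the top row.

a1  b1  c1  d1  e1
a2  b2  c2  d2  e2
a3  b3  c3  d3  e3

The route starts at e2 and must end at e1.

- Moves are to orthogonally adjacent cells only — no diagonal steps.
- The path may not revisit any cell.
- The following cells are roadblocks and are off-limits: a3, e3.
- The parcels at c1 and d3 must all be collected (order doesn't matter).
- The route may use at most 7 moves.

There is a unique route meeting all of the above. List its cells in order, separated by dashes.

e2 - d2 - d3 - c3 - c2 - c1 - d1 - e1

The budget equals the shortest possible length, so every move has to be on a shortest route through the required cells.
Route from e2: left to d2, down to d3, left to c3, 2× up (reaching c1), 2× right (reaching e1) — 7 moves in all.
Check: all required cells visited; 7 ≤ 7 moves.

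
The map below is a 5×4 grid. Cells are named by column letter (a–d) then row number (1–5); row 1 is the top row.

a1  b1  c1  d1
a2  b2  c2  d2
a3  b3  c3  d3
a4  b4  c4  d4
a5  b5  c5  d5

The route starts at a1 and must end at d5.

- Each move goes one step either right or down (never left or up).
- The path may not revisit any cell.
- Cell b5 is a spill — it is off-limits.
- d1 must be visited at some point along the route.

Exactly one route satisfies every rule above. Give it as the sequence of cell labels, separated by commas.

Moves only go right or down, so the column and row indices never decrease.
Route from a1: right 3 to d1, down 4 to d5 — 7 moves in all.
Check: all required cells visited.

a1, b1, c1, d1, d2, d3, d4, d5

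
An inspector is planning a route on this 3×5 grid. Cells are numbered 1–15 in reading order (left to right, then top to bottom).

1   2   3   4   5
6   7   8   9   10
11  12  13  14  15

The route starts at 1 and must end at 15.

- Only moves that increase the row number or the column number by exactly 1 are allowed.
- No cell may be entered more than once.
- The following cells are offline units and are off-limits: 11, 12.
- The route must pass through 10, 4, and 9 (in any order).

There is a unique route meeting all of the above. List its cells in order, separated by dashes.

Moves only go right or down, so the column and row indices never decrease.
Route from 1: right 3 to 4, down 1 to 9, right 1 to 10, down 1 to 15 — 6 moves in all.
Check: all required cells visited.

1 - 2 - 3 - 4 - 9 - 10 - 15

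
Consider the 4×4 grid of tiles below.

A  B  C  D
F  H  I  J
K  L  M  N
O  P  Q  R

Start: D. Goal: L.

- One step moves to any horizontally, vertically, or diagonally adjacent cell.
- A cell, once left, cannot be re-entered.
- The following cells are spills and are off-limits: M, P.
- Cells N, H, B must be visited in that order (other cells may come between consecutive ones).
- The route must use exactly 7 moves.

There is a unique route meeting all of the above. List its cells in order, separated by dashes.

The waypoints must appear in the order N, H, B, with no cell reused.
Route from D: down 2 to N, up-left 1 to I, left 1 to H, up 1 to B, down-left 1 to F, down-right 1 to L — 7 moves in all.
Check: order respected (N at step 2, H at step 4, B at step 5); 7 moves as required.

D - J - N - I - H - B - F - L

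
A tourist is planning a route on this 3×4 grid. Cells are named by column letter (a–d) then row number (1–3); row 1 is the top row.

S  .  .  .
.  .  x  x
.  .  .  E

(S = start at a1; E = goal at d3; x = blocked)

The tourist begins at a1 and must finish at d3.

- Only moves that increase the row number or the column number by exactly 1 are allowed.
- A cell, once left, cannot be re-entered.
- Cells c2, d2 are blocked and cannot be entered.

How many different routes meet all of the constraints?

A right/down-only route from a1 to d3 makes exactly 2 down-moves and 3 right-moves in some order.
With no other constraints that would be C(5,2) = 10 routes.
Subtract routes through each blocked cell (inclusion–exclusion for overlaps): − through c2: 6 − through d2: 4 + through c2&d2: 3 → 3.
That gives 3 routes.

3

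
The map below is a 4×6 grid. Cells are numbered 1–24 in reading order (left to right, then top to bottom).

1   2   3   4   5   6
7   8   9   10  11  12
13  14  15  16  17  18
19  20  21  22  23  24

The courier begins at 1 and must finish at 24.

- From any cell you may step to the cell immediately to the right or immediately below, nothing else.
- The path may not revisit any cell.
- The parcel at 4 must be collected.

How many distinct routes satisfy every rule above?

10

A right/down-only route from 1 to 24 makes exactly 3 down-moves and 5 right-moves in some order.
With no other constraints that would be C(8,3) = 56 routes.
Split at 4 and multiply the segment counts: 1→4: 1; 4→24: 10; product = 10.
That gives 10 routes.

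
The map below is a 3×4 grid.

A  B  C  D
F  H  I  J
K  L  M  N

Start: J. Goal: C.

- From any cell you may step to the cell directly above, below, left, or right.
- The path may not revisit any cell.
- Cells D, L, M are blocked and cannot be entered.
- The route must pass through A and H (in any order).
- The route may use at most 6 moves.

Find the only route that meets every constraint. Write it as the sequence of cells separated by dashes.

J - I - H - F - A - B - C

The 6-move cap with required stops at A, H leaves no slack for detours.
Route from J: left 3 to F, up 1 to A, right 2 to C — 6 moves in all.
Check: all required cells visited; 6 ≤ 6 moves.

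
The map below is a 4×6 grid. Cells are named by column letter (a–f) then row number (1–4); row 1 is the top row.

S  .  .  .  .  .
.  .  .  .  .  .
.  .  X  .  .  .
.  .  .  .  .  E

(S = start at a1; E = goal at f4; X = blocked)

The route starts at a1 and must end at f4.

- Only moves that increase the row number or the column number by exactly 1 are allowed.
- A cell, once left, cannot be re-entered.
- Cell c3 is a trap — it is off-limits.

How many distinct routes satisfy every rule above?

A right/down-only route from a1 to f4 makes exactly 3 down-moves and 5 right-moves in some order.
With no other constraints that would be C(8,3) = 56 routes.
Subtract routes through each blocked cell (inclusion–exclusion for overlaps): − through c3: 24 → 32.
That gives 32 routes.

32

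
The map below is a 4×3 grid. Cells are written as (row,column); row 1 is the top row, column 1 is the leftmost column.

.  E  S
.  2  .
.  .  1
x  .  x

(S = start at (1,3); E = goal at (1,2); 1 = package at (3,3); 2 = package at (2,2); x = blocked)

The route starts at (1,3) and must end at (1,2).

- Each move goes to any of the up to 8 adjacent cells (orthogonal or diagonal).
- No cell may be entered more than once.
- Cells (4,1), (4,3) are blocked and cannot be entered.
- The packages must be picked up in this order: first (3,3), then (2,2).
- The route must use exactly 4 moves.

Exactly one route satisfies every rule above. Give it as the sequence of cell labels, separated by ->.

(1,3) -> (2,3) -> (3,3) -> (2,2) -> (1,2)

The waypoints must appear in the order (3,3), (2,2), with no cell reused.
Route from (1,3): 2× down (reaching (3,3)), up-left to (2,2), up to (1,2) — 4 moves in all.
Check: order respected (1 at step 2, 2 at step 3); 4 moves as required.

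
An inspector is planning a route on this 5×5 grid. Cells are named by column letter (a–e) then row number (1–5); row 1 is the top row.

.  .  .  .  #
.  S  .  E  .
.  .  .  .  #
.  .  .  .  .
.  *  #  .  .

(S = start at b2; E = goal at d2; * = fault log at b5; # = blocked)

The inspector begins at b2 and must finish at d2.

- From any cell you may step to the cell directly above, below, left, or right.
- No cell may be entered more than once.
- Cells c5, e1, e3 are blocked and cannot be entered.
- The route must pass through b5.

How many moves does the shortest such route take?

10

Any route passes through b5 somewhere between b2 and d2. Summing Manhattan distances along the two legs (b2 → b5 → d2) gives a lower bound of 3 + 5 = 8 moves.
The shortest route satisfying every rule uses 10 moves: b2 → b3 → a3 → a4 → a5 → b5 → b4 → c4 → c3 → c2 → d2.
The bound of 8 isn't tight here; checking systematically, no route of length 8 through 9 satisfies every constraint, so 10 is the minimum.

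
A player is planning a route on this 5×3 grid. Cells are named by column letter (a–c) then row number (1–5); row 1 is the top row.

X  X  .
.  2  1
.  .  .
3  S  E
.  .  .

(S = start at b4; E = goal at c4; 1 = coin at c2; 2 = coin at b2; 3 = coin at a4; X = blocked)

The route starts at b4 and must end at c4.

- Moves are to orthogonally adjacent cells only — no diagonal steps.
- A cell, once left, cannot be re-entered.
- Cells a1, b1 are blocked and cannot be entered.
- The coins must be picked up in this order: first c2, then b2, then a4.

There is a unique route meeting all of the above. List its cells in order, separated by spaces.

b4 b3 c3 c2 b2 a2 a3 a4 a5 b5 c5 c4

The waypoints must appear in the order c2, b2, a4, with no cell reused.
Route from b4: up 1 to b3, right 1 to c3, up 1 to c2, left 2 to a2, down 3 to a5, right 2 to c5, up 1 to c4 — 11 moves in all.
Check: order respected (1 at step 3, 2 at step 4, 3 at step 7).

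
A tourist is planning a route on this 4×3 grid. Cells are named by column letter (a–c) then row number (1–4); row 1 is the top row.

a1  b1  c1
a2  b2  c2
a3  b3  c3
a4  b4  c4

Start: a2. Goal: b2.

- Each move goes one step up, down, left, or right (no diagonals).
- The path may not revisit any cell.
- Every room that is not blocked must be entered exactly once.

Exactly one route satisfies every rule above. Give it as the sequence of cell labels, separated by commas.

a2, a1, b1, c1, c2, c3, c4, b4, a4, a3, b3, b2

Need to visit all 12 open cells exactly once, starting at a2 and ending at b2.
Route from a2: up to a1, 2× right (reaching c1), 3× down (reaching c4), 2× left (reaching a4), up to a3, right to b3, up to b2 — 11 moves in all.
Check: all 12 open cells covered.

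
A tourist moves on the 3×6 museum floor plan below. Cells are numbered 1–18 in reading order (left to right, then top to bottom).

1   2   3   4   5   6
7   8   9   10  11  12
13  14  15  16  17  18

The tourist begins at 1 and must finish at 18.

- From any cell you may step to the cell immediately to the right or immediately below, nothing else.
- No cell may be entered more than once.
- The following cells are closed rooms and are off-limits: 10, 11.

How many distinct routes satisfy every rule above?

7

A right/down-only route from 1 to 18 makes exactly 2 down-moves and 5 right-moves in some order.
With no other constraints that would be C(7,2) = 21 routes.
Subtract routes through each blocked cell (inclusion–exclusion for overlaps): − through 10: 12 − through 11: 10 + through 10&11: 8 → 7.
That gives 7 routes.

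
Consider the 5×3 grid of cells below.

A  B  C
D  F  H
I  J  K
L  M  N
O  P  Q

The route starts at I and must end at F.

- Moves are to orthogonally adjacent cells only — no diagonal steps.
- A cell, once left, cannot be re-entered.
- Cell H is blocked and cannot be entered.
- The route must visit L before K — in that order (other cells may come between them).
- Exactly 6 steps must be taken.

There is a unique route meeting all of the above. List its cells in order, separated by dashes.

I - L - M - N - K - J - F

The waypoints must appear in the order L, K, with no cell reused.
Route from I: down to L, 2× right (reaching N), up to K, left to J, up to F — 6 moves in all.
Check: order respected (L at step 1, K at step 4); 6 moves as required.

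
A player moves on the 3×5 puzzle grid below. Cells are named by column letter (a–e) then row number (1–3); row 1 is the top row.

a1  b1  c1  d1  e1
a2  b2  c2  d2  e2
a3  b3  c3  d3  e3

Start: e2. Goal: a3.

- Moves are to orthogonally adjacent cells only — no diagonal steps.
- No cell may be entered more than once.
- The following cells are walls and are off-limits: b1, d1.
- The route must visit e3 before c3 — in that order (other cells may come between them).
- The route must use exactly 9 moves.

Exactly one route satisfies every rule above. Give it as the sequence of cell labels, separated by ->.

e2 -> e3 -> d3 -> d2 -> c2 -> c3 -> b3 -> b2 -> a2 -> a3

The waypoints must appear in the order e3, c3, with no cell reused.
Route from e2: down to e3, left to d3, up to d2, left to c2, down to c3, left to b3, up to b2, left to a2, down to a3 — 9 moves in all.
Check: order respected (e3 at step 1, c3 at step 5); 9 moves as required.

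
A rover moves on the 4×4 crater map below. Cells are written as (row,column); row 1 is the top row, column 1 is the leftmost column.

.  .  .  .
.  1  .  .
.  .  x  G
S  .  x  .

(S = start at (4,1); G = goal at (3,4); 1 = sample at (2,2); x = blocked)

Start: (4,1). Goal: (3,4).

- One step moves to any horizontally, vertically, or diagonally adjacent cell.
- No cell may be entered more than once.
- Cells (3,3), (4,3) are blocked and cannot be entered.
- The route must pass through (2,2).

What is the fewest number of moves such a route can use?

Any route passes through (2,2) somewhere between (4,1) and (3,4). Summing Chebyshev distances along the two legs ((4,1) → (2,2) → (3,4)) gives a lower bound of 2 + 2 = 4 moves.
A route of 4 moves achieves this: (4,1) → (3,1) → (2,2) → (2,3) → (3,4).
Since 4 matches the lower bound, it is optimal.

4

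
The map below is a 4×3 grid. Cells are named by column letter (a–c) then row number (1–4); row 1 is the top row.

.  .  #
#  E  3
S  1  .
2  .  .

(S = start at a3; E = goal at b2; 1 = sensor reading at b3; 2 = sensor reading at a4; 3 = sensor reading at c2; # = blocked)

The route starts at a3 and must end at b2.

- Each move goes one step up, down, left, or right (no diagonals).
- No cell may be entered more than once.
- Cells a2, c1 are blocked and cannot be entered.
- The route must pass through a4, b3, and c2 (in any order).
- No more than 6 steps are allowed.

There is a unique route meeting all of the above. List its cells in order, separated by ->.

Any route must reach a4, b3, and c2 and still end at b2 within 6 moves, so the order of the required stops is forced.
Route from a3: down 1 to a4, right 1 to b4, up 1 to b3, right 1 to c3, up 1 to c2, left 1 to b2 — 6 moves in all.
Check: all required cells visited; 6 ≤ 6 moves.

a3 -> a4 -> b4 -> b3 -> c3 -> c2 -> b2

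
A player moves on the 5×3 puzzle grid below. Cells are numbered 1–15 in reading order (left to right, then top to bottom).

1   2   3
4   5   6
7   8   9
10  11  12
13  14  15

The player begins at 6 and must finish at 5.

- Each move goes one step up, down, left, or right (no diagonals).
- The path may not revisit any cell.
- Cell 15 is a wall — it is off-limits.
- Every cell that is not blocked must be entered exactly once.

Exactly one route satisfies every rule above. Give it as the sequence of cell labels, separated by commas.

Need to visit all 14 open cells exactly once, starting at 6 and ending at 5.
Route from 6: up to 3, 2× left (reaching 1), 4× down (reaching 13), right to 14, up to 11, right to 12, up to 9, left to 8, up to 5 — 13 moves in all.
Check: all 14 open cells covered.

6, 3, 2, 1, 4, 7, 10, 13, 14, 11, 12, 9, 8, 5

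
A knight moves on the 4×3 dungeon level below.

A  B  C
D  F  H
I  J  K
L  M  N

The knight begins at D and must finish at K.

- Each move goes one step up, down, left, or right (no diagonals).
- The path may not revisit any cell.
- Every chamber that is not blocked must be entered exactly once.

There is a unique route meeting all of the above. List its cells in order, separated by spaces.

D A B C H F J I L M N K

Need to visit all 12 open cells exactly once, starting at D and ending at K.
Cell L has only two open neighbours (I and M), so the path must pass straight through it: one of those is the cell it's entered from and the other is where it exits.
Route from D: up to A, 2× right (reaching C), down to H, left to F, down to J, left to I, down to L, 2× right (reaching N), up to K — 11 moves in all.
Check: all 12 open cells covered.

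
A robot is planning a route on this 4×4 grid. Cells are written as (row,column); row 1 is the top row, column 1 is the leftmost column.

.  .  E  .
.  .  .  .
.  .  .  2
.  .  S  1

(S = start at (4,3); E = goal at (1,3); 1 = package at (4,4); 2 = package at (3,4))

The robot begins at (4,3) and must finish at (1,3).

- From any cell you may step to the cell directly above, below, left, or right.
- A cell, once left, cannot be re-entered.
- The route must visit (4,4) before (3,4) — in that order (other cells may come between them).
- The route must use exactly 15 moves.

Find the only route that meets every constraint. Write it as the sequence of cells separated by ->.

The waypoints must appear in the order (4,4), (3,4), with no cell reused.
Route from (4,3): right to (4,4), up to (3,4), 2× left (reaching (3,2)), down to (4,2), left to (4,1), 3× up (reaching (1,1)), right to (1,2), down to (2,2), 2× right (reaching (2,4)), up to (1,4), left to (1,3) — 15 moves in all.
Check: order respected (1 at step 1, 2 at step 2); 15 moves as required.

(4,3) -> (4,4) -> (3,4) -> (3,3) -> (3,2) -> (4,2) -> (4,1) -> (3,1) -> (2,1) -> (1,1) -> (1,2) -> (2,2) -> (2,3) -> (2,4) -> (1,4) -> (1,3)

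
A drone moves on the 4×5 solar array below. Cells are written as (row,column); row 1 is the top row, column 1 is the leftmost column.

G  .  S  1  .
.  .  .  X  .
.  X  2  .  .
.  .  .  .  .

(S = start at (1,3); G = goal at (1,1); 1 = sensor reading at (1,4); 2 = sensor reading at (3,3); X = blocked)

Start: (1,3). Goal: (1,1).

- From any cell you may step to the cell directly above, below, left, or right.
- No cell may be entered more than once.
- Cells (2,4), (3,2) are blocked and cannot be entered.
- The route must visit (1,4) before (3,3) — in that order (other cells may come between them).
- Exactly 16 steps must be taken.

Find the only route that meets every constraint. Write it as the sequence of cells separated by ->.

(1,3) -> (1,4) -> (1,5) -> (2,5) -> (3,5) -> (4,5) -> (4,4) -> (3,4) -> (3,3) -> (4,3) -> (4,2) -> (4,1) -> (3,1) -> (2,1) -> (2,2) -> (1,2) -> (1,1)

The waypoints must appear in the order (1,4), (3,3), with no cell reused.
Route from (1,3): right 2 to (1,5), down 3 to (4,5), left 1 to (4,4), up 1 to (3,4), left 1 to (3,3), down 1 to (4,3), left 2 to (4,1), up 2 to (2,1), right 1 to (2,2), up 1 to (1,2), left 1 to (1,1) — 16 moves in all.
Check: order respected (1 at step 1, 2 at step 8); 16 moves as required.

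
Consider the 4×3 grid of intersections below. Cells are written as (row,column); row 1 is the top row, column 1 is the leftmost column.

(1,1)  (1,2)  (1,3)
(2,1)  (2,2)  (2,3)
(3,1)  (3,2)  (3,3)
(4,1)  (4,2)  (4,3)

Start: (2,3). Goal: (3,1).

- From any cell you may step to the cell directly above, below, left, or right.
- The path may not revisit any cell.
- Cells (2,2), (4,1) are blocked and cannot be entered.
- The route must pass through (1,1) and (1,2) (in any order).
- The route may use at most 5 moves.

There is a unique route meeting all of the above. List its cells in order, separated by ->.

(2,3) -> (1,3) -> (1,2) -> (1,1) -> (2,1) -> (3,1)

The budget equals the shortest possible length, so every move has to be on a shortest route through the required cells.
Route from (2,3): up 1 to (1,3), left 2 to (1,1), down 2 to (3,1) — 5 moves in all.
Check: all required cells visited; 5 ≤ 5 moves.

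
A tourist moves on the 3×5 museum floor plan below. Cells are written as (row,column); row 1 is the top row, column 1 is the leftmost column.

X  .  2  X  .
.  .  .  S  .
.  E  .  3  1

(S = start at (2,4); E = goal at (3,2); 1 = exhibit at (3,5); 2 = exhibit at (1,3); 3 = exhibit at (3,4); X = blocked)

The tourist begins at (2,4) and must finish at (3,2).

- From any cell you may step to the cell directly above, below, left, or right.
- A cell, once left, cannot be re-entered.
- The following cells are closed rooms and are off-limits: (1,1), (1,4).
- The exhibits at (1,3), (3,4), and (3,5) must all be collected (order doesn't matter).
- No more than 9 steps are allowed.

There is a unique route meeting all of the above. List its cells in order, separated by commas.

The 9-move cap with required stops at (1,3), (3,4), (3,5) leaves no slack for detours.
Route from (2,4): right 1 to (2,5), down 1 to (3,5), left 2 to (3,3), up 2 to (1,3), left 1 to (1,2), down 2 to (3,2) — 9 moves in all.
Check: all required cells visited; 9 ≤ 9 moves.

(2,4), (2,5), (3,5), (3,4), (3,3), (2,3), (1,3), (1,2), (2,2), (3,2)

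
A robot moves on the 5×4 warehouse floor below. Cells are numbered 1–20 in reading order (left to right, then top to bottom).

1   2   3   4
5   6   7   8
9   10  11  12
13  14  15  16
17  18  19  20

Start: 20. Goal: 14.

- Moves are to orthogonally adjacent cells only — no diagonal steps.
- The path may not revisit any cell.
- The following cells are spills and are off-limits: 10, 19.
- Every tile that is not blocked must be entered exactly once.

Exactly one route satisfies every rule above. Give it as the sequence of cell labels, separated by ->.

20 -> 16 -> 15 -> 11 -> 12 -> 8 -> 4 -> 3 -> 7 -> 6 -> 2 -> 1 -> 5 -> 9 -> 13 -> 17 -> 18 -> 14

Need to visit all 18 open cells exactly once, starting at 20 and ending at 14.
Cell 1 has only two open neighbours (5 and 2), so the path must pass straight through it: one of those is the cell it's entered from and the other is where it exits.
Route from 20: up to 16, left to 15, up to 11, right to 12, 2× up (reaching 4), left to 3, down to 7, left to 6, up to 2, left to 1, 4× down (reaching 17), right to 18, up to 14 — 17 moves in all.
Check: all 18 open cells covered.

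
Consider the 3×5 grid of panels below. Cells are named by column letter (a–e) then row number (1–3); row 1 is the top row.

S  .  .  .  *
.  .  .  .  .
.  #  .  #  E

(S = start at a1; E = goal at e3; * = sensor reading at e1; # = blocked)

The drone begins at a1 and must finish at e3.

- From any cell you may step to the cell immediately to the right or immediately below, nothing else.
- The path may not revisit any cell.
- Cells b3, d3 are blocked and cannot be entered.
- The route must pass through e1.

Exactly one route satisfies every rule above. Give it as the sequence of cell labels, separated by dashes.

a1 - b1 - c1 - d1 - e1 - e2 - e3

Moves only go right or down, so the column and row indices never decrease.
Route from a1: right 4 to e1, down 2 to e3 — 6 moves in all.
Check: all required cells visited.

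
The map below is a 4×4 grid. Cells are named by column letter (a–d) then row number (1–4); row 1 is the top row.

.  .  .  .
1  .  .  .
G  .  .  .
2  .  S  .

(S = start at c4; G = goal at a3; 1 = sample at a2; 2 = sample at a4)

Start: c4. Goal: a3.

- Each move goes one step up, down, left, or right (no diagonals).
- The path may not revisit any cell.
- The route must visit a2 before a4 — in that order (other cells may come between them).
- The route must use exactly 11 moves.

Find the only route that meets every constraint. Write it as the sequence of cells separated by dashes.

The waypoints must appear in the order a2, a4, with no cell reused.
Route from c4: up 3 to c1, left 2 to a1, down 1 to a2, right 1 to b2, down 2 to b4, left 1 to a4, up 1 to a3 — 11 moves in all.
Check: order respected (1 at step 6, 2 at step 10); 11 moves as required.

c4 - c3 - c2 - c1 - b1 - a1 - a2 - b2 - b3 - b4 - a4 - a3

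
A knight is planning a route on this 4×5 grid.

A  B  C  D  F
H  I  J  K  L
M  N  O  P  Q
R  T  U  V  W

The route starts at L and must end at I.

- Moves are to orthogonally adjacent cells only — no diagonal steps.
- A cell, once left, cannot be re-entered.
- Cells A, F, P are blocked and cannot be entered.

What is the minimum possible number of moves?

The Manhattan distance from L to I is |2−2| + |5−2| = 3, so at least 3 moves are needed.
A route of 3 moves achieves this: L → K → J → I.
Since 3 matches the lower bound, it is optimal.

3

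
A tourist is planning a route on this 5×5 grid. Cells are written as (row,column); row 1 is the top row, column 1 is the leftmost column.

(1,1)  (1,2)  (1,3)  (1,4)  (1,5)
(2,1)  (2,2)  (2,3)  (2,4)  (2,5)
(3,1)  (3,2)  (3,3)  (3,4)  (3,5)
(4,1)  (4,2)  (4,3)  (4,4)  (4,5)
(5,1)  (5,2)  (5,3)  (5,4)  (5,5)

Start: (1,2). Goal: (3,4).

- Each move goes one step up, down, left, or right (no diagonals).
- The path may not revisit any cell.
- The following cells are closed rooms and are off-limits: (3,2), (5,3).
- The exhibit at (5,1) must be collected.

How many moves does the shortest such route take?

10

Any route passes through (5,1) somewhere between (1,2) and (3,4). Summing Manhattan distances along the two legs ((1,2) → (5,1) → (3,4)) gives a lower bound of 5 + 5 = 10 moves.
A route of 10 moves achieves this: (1,2) → (2,2) → (2,1) → (3,1) → (4,1) → (5,1) → (5,2) → (4,2) → (4,3) → (3,3) → (3,4).
Since 10 matches the lower bound, it is optimal.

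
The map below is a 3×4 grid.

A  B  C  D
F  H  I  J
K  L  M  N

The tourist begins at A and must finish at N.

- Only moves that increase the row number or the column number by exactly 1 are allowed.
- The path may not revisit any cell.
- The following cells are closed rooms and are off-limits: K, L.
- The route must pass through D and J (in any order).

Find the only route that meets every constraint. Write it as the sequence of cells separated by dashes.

A - B - C - D - J - N

Moves only go right or down, so the column and row indices never decrease.
Route from A: 3× right (reaching D), 2× down (reaching N) — 5 moves in all.
Check: all required cells visited.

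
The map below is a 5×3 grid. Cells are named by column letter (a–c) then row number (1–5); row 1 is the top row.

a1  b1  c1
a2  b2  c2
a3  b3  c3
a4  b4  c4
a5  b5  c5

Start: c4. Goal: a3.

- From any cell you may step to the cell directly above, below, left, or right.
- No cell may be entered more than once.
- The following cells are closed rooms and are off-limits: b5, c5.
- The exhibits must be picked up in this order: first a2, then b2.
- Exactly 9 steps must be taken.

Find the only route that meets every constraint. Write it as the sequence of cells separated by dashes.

The waypoints must appear in the order a2, b2, with no cell reused.
Route from c4: 3× up (reaching c1), 2× left (reaching a1), down to a2, right to b2, down to b3, left to a3 — 9 moves in all.
Check: order respected (a2 at step 6, b2 at step 7); 9 moves as required.

c4 - c3 - c2 - c1 - b1 - a1 - a2 - b2 - b3 - a3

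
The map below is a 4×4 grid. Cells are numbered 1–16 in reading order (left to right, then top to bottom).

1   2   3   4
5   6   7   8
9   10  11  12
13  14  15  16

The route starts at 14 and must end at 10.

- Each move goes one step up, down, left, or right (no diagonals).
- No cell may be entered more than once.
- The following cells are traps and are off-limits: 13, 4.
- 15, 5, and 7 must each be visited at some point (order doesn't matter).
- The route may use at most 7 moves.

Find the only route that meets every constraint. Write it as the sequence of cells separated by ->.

The 7-move cap with required stops at 15, 5, 7 leaves no slack for detours.
Route from 14: right 1 to 15, up 2 to 7, left 2 to 5, down 1 to 9, right 1 to 10 — 7 moves in all.
Check: all required cells visited; 7 ≤ 7 moves.

14 -> 15 -> 11 -> 7 -> 6 -> 5 -> 9 -> 10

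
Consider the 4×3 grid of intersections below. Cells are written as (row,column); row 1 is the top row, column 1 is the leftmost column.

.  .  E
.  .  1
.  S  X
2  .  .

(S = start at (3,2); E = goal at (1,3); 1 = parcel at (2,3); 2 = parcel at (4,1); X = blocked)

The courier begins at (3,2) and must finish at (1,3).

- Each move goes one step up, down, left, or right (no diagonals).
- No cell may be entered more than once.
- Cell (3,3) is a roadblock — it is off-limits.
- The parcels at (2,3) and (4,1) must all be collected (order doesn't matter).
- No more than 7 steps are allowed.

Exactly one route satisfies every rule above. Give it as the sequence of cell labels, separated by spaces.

The 7-move cap with required stops at (2,3), (4,1) leaves no slack for detours.
Route from (3,2): down to (4,2), left to (4,1), 2× up (reaching (2,1)), 2× right (reaching (2,3)), up to (1,3) — 7 moves in all.
Check: all required cells visited; 7 ≤ 7 moves.

(3,2) (4,2) (4,1) (3,1) (2,1) (2,2) (2,3) (1,3)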